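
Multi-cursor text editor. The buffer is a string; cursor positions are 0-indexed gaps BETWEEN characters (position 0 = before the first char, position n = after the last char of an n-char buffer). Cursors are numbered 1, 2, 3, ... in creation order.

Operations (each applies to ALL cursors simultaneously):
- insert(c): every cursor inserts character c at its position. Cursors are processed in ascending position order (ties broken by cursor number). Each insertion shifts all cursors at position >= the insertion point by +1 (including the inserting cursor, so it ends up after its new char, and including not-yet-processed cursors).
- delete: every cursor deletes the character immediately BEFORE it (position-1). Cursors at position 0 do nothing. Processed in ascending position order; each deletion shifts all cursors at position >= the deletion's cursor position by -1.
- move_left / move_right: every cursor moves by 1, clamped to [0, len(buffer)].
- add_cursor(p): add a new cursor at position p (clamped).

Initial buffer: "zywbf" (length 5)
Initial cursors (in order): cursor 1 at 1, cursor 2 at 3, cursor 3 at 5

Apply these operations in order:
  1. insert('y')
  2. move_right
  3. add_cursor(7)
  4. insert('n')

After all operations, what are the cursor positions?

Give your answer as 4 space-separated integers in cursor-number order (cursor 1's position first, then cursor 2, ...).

Answer: 4 8 12 10

Derivation:
After op 1 (insert('y')): buffer="zyywybfy" (len 8), cursors c1@2 c2@5 c3@8, authorship .1..2..3
After op 2 (move_right): buffer="zyywybfy" (len 8), cursors c1@3 c2@6 c3@8, authorship .1..2..3
After op 3 (add_cursor(7)): buffer="zyywybfy" (len 8), cursors c1@3 c2@6 c4@7 c3@8, authorship .1..2..3
After op 4 (insert('n')): buffer="zyynwybnfnyn" (len 12), cursors c1@4 c2@8 c4@10 c3@12, authorship .1.1.2.2.433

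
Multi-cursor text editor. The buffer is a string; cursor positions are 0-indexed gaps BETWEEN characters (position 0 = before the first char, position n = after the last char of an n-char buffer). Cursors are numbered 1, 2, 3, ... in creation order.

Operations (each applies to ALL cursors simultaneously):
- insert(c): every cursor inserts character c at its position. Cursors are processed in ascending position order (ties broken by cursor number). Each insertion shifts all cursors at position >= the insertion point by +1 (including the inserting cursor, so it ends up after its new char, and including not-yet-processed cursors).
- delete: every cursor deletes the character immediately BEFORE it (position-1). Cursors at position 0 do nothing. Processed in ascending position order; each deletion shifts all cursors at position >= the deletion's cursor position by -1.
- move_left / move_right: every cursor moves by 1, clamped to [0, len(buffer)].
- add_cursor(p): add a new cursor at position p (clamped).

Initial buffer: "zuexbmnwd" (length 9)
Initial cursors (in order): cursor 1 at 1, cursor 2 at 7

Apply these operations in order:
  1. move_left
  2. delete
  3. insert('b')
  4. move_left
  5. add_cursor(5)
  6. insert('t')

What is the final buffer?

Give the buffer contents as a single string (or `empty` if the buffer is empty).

After op 1 (move_left): buffer="zuexbmnwd" (len 9), cursors c1@0 c2@6, authorship .........
After op 2 (delete): buffer="zuexbnwd" (len 8), cursors c1@0 c2@5, authorship ........
After op 3 (insert('b')): buffer="bzuexbbnwd" (len 10), cursors c1@1 c2@7, authorship 1.....2...
After op 4 (move_left): buffer="bzuexbbnwd" (len 10), cursors c1@0 c2@6, authorship 1.....2...
After op 5 (add_cursor(5)): buffer="bzuexbbnwd" (len 10), cursors c1@0 c3@5 c2@6, authorship 1.....2...
After op 6 (insert('t')): buffer="tbzuextbtbnwd" (len 13), cursors c1@1 c3@7 c2@9, authorship 11....3.22...

Answer: tbzuextbtbnwd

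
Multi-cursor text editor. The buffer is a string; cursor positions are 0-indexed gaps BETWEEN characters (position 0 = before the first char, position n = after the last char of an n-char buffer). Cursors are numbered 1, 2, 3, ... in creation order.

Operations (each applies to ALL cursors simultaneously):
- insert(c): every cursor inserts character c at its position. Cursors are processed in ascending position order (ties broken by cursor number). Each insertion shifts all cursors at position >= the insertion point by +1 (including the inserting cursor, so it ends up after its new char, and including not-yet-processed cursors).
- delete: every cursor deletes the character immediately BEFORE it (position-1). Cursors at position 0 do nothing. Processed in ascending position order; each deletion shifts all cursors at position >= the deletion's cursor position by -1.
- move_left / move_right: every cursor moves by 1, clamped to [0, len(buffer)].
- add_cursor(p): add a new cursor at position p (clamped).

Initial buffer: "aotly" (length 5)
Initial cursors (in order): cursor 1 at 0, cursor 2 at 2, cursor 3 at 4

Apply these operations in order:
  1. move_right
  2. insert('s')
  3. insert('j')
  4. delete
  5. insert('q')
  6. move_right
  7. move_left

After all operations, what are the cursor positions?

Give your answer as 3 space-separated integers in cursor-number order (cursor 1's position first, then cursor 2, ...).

After op 1 (move_right): buffer="aotly" (len 5), cursors c1@1 c2@3 c3@5, authorship .....
After op 2 (insert('s')): buffer="asotslys" (len 8), cursors c1@2 c2@5 c3@8, authorship .1..2..3
After op 3 (insert('j')): buffer="asjotsjlysj" (len 11), cursors c1@3 c2@7 c3@11, authorship .11..22..33
After op 4 (delete): buffer="asotslys" (len 8), cursors c1@2 c2@5 c3@8, authorship .1..2..3
After op 5 (insert('q')): buffer="asqotsqlysq" (len 11), cursors c1@3 c2@7 c3@11, authorship .11..22..33
After op 6 (move_right): buffer="asqotsqlysq" (len 11), cursors c1@4 c2@8 c3@11, authorship .11..22..33
After op 7 (move_left): buffer="asqotsqlysq" (len 11), cursors c1@3 c2@7 c3@10, authorship .11..22..33

Answer: 3 7 10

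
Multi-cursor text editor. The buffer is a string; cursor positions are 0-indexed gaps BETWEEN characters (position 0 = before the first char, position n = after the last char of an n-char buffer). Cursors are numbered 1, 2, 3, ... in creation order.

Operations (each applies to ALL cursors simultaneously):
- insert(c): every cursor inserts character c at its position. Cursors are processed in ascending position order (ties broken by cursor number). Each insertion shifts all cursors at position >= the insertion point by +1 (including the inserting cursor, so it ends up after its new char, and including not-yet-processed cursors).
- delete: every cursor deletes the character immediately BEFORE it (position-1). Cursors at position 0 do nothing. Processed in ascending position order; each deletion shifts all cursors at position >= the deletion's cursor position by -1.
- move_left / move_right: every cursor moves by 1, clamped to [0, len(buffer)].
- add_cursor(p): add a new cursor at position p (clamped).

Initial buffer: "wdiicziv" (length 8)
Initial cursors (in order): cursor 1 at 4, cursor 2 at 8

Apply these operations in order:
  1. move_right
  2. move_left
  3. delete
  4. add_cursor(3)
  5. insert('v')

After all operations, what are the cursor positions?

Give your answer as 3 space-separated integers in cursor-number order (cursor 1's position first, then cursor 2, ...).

Answer: 5 8 5

Derivation:
After op 1 (move_right): buffer="wdiicziv" (len 8), cursors c1@5 c2@8, authorship ........
After op 2 (move_left): buffer="wdiicziv" (len 8), cursors c1@4 c2@7, authorship ........
After op 3 (delete): buffer="wdiczv" (len 6), cursors c1@3 c2@5, authorship ......
After op 4 (add_cursor(3)): buffer="wdiczv" (len 6), cursors c1@3 c3@3 c2@5, authorship ......
After op 5 (insert('v')): buffer="wdivvczvv" (len 9), cursors c1@5 c3@5 c2@8, authorship ...13..2.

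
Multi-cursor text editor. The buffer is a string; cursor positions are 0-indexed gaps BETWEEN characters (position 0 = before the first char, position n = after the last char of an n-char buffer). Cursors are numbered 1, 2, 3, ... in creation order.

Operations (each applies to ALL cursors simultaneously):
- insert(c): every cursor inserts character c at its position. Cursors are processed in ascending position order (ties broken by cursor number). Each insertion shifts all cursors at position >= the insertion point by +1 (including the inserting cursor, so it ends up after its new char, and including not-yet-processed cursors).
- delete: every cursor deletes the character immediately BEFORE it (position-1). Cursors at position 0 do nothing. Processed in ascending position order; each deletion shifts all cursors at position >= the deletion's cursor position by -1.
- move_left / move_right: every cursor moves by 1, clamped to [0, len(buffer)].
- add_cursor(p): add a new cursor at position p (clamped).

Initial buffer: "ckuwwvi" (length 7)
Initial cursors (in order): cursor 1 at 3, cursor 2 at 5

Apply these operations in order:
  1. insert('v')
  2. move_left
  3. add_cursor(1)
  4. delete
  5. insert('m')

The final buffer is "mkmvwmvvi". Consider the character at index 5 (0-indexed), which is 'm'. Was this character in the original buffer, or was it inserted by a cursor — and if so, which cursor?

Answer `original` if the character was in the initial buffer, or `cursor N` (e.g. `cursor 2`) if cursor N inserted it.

After op 1 (insert('v')): buffer="ckuvwwvvi" (len 9), cursors c1@4 c2@7, authorship ...1..2..
After op 2 (move_left): buffer="ckuvwwvvi" (len 9), cursors c1@3 c2@6, authorship ...1..2..
After op 3 (add_cursor(1)): buffer="ckuvwwvvi" (len 9), cursors c3@1 c1@3 c2@6, authorship ...1..2..
After op 4 (delete): buffer="kvwvvi" (len 6), cursors c3@0 c1@1 c2@3, authorship .1.2..
After op 5 (insert('m')): buffer="mkmvwmvvi" (len 9), cursors c3@1 c1@3 c2@6, authorship 3.11.22..
Authorship (.=original, N=cursor N): 3 . 1 1 . 2 2 . .
Index 5: author = 2

Answer: cursor 2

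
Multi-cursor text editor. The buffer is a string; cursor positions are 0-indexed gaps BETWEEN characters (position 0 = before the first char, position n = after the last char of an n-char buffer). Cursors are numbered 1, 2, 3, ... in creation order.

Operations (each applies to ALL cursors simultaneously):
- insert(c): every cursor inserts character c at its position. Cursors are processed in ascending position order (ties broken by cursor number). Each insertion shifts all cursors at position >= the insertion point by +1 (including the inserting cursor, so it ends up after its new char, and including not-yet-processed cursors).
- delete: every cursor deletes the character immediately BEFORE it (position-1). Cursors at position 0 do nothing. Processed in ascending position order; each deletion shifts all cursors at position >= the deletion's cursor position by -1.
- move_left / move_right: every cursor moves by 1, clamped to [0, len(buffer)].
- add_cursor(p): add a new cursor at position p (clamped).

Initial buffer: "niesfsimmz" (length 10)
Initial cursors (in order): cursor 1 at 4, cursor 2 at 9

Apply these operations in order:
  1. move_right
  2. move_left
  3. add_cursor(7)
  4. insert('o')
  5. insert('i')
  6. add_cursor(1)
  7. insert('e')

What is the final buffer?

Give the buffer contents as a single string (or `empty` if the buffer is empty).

Answer: neiesoiefsioiemmoiez

Derivation:
After op 1 (move_right): buffer="niesfsimmz" (len 10), cursors c1@5 c2@10, authorship ..........
After op 2 (move_left): buffer="niesfsimmz" (len 10), cursors c1@4 c2@9, authorship ..........
After op 3 (add_cursor(7)): buffer="niesfsimmz" (len 10), cursors c1@4 c3@7 c2@9, authorship ..........
After op 4 (insert('o')): buffer="niesofsiommoz" (len 13), cursors c1@5 c3@9 c2@12, authorship ....1...3..2.
After op 5 (insert('i')): buffer="niesoifsioimmoiz" (len 16), cursors c1@6 c3@11 c2@15, authorship ....11...33..22.
After op 6 (add_cursor(1)): buffer="niesoifsioimmoiz" (len 16), cursors c4@1 c1@6 c3@11 c2@15, authorship ....11...33..22.
After op 7 (insert('e')): buffer="neiesoiefsioiemmoiez" (len 20), cursors c4@2 c1@8 c3@14 c2@19, authorship .4...111...333..222.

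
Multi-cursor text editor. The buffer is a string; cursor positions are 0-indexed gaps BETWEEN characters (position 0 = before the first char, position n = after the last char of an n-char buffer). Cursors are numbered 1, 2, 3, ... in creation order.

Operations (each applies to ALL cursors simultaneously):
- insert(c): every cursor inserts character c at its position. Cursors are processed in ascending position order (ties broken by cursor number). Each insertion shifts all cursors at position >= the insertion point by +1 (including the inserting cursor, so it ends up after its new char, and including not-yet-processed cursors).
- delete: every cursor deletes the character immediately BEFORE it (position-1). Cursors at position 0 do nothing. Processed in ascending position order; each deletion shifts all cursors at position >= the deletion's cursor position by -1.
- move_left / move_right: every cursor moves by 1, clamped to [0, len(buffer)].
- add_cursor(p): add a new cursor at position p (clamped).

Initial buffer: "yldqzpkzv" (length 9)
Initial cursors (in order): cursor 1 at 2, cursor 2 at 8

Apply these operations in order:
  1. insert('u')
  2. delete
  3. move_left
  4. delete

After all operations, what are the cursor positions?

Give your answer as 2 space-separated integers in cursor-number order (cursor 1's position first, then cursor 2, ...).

After op 1 (insert('u')): buffer="yludqzpkzuv" (len 11), cursors c1@3 c2@10, authorship ..1......2.
After op 2 (delete): buffer="yldqzpkzv" (len 9), cursors c1@2 c2@8, authorship .........
After op 3 (move_left): buffer="yldqzpkzv" (len 9), cursors c1@1 c2@7, authorship .........
After op 4 (delete): buffer="ldqzpzv" (len 7), cursors c1@0 c2@5, authorship .......

Answer: 0 5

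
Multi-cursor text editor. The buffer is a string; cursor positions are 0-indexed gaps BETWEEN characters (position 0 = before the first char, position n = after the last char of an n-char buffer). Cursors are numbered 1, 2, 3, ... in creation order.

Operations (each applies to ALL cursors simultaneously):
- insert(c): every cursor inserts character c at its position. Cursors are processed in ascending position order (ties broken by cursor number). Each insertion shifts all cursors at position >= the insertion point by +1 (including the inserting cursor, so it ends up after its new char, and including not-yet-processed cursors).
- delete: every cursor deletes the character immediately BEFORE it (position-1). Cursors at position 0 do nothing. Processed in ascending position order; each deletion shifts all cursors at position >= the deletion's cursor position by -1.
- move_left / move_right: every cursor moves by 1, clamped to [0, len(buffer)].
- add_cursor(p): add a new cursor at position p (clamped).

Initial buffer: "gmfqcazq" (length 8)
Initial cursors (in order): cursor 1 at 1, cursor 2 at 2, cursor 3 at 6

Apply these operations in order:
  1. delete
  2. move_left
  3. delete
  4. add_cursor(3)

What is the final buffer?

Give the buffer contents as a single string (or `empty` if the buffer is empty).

Answer: fczq

Derivation:
After op 1 (delete): buffer="fqczq" (len 5), cursors c1@0 c2@0 c3@3, authorship .....
After op 2 (move_left): buffer="fqczq" (len 5), cursors c1@0 c2@0 c3@2, authorship .....
After op 3 (delete): buffer="fczq" (len 4), cursors c1@0 c2@0 c3@1, authorship ....
After op 4 (add_cursor(3)): buffer="fczq" (len 4), cursors c1@0 c2@0 c3@1 c4@3, authorship ....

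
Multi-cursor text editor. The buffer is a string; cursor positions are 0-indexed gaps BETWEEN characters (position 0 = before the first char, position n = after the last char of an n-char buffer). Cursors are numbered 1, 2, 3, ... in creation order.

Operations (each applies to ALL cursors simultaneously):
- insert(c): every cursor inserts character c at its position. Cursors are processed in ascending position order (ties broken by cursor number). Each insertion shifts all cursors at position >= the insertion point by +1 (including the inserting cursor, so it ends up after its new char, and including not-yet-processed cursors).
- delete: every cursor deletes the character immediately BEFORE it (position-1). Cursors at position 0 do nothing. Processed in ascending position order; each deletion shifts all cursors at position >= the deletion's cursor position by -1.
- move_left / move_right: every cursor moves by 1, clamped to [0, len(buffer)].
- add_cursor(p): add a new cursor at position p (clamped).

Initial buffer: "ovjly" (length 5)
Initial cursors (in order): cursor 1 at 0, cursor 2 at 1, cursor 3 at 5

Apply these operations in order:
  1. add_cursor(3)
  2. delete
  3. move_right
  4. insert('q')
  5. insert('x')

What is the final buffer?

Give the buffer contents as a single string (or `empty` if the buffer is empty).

After op 1 (add_cursor(3)): buffer="ovjly" (len 5), cursors c1@0 c2@1 c4@3 c3@5, authorship .....
After op 2 (delete): buffer="vl" (len 2), cursors c1@0 c2@0 c4@1 c3@2, authorship ..
After op 3 (move_right): buffer="vl" (len 2), cursors c1@1 c2@1 c3@2 c4@2, authorship ..
After op 4 (insert('q')): buffer="vqqlqq" (len 6), cursors c1@3 c2@3 c3@6 c4@6, authorship .12.34
After op 5 (insert('x')): buffer="vqqxxlqqxx" (len 10), cursors c1@5 c2@5 c3@10 c4@10, authorship .1212.3434

Answer: vqqxxlqqxx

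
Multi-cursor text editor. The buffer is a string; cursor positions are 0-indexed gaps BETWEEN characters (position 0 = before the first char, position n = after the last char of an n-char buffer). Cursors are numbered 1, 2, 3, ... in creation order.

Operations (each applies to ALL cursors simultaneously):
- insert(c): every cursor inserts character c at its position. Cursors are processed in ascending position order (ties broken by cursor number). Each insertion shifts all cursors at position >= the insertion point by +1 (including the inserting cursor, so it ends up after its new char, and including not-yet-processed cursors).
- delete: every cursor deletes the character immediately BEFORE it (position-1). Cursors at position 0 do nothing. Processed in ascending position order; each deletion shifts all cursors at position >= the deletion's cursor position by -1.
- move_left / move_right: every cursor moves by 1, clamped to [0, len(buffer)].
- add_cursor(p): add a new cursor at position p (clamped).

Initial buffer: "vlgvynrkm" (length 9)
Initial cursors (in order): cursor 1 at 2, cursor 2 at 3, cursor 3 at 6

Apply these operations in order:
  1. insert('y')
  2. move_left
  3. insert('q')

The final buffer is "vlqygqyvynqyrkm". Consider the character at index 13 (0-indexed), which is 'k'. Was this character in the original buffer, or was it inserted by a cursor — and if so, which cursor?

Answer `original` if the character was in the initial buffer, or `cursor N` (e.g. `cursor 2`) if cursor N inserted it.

After op 1 (insert('y')): buffer="vlygyvynyrkm" (len 12), cursors c1@3 c2@5 c3@9, authorship ..1.2...3...
After op 2 (move_left): buffer="vlygyvynyrkm" (len 12), cursors c1@2 c2@4 c3@8, authorship ..1.2...3...
After op 3 (insert('q')): buffer="vlqygqyvynqyrkm" (len 15), cursors c1@3 c2@6 c3@11, authorship ..11.22...33...
Authorship (.=original, N=cursor N): . . 1 1 . 2 2 . . . 3 3 . . .
Index 13: author = original

Answer: original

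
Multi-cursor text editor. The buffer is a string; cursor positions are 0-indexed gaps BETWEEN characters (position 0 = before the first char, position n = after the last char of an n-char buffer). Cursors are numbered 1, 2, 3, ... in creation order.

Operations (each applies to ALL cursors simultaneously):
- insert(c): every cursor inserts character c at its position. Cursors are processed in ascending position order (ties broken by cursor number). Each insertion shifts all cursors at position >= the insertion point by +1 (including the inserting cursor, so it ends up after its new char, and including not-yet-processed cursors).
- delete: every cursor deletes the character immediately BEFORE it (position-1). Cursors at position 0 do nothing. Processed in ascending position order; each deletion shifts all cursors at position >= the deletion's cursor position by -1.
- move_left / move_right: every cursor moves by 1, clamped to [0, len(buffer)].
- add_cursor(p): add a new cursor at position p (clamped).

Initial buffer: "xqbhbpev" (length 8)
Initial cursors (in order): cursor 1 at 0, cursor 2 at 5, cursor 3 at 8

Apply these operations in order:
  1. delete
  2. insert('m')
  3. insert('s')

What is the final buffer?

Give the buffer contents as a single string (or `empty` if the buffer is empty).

After op 1 (delete): buffer="xqbhpe" (len 6), cursors c1@0 c2@4 c3@6, authorship ......
After op 2 (insert('m')): buffer="mxqbhmpem" (len 9), cursors c1@1 c2@6 c3@9, authorship 1....2..3
After op 3 (insert('s')): buffer="msxqbhmspems" (len 12), cursors c1@2 c2@8 c3@12, authorship 11....22..33

Answer: msxqbhmspems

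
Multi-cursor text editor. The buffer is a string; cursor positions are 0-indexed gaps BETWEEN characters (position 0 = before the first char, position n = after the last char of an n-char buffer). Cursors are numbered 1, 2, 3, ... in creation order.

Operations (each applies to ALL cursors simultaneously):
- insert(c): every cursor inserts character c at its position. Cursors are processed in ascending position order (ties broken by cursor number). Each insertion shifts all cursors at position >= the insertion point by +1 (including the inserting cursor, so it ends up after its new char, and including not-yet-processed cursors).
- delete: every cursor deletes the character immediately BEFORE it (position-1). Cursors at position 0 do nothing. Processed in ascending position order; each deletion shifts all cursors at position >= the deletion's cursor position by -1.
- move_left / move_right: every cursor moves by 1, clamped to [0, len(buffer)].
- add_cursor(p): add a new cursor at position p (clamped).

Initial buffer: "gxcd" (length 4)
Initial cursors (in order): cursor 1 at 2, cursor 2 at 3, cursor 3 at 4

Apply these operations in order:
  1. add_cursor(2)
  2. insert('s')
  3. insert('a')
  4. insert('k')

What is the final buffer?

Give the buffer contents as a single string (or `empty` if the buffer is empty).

After op 1 (add_cursor(2)): buffer="gxcd" (len 4), cursors c1@2 c4@2 c2@3 c3@4, authorship ....
After op 2 (insert('s')): buffer="gxsscsds" (len 8), cursors c1@4 c4@4 c2@6 c3@8, authorship ..14.2.3
After op 3 (insert('a')): buffer="gxssaacsadsa" (len 12), cursors c1@6 c4@6 c2@9 c3@12, authorship ..1414.22.33
After op 4 (insert('k')): buffer="gxssaakkcsakdsak" (len 16), cursors c1@8 c4@8 c2@12 c3@16, authorship ..141414.222.333

Answer: gxssaakkcsakdsak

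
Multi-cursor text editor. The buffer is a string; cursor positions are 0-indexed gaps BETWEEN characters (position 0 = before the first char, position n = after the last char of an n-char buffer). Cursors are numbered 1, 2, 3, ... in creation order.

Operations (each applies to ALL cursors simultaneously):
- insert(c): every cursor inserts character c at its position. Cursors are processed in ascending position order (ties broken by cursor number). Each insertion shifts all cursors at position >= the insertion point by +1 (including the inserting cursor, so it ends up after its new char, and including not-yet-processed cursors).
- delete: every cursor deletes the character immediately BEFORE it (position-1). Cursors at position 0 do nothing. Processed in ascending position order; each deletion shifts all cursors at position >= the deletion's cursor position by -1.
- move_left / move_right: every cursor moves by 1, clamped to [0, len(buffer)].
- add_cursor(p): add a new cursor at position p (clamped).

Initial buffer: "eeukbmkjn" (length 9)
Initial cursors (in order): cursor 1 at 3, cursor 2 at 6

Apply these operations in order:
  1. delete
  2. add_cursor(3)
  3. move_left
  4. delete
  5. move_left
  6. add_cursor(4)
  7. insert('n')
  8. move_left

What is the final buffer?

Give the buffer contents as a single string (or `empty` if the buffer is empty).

After op 1 (delete): buffer="eekbkjn" (len 7), cursors c1@2 c2@4, authorship .......
After op 2 (add_cursor(3)): buffer="eekbkjn" (len 7), cursors c1@2 c3@3 c2@4, authorship .......
After op 3 (move_left): buffer="eekbkjn" (len 7), cursors c1@1 c3@2 c2@3, authorship .......
After op 4 (delete): buffer="bkjn" (len 4), cursors c1@0 c2@0 c3@0, authorship ....
After op 5 (move_left): buffer="bkjn" (len 4), cursors c1@0 c2@0 c3@0, authorship ....
After op 6 (add_cursor(4)): buffer="bkjn" (len 4), cursors c1@0 c2@0 c3@0 c4@4, authorship ....
After op 7 (insert('n')): buffer="nnnbkjnn" (len 8), cursors c1@3 c2@3 c3@3 c4@8, authorship 123....4
After op 8 (move_left): buffer="nnnbkjnn" (len 8), cursors c1@2 c2@2 c3@2 c4@7, authorship 123....4

Answer: nnnbkjnn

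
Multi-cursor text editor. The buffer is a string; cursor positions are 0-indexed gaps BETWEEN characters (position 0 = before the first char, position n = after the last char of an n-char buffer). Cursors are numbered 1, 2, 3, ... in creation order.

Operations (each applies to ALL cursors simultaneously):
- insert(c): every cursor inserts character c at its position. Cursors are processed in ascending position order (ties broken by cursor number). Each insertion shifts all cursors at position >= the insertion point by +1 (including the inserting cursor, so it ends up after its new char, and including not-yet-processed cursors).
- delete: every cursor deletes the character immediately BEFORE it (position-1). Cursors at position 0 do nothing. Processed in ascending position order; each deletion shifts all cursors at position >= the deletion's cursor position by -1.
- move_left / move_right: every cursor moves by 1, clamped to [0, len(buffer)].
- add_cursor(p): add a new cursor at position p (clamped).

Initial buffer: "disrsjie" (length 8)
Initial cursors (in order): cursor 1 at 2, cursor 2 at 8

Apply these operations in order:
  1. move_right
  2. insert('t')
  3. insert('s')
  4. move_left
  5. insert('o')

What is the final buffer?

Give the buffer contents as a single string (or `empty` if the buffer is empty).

After op 1 (move_right): buffer="disrsjie" (len 8), cursors c1@3 c2@8, authorship ........
After op 2 (insert('t')): buffer="distrsjiet" (len 10), cursors c1@4 c2@10, authorship ...1.....2
After op 3 (insert('s')): buffer="distsrsjiets" (len 12), cursors c1@5 c2@12, authorship ...11.....22
After op 4 (move_left): buffer="distsrsjiets" (len 12), cursors c1@4 c2@11, authorship ...11.....22
After op 5 (insert('o')): buffer="distosrsjietos" (len 14), cursors c1@5 c2@13, authorship ...111.....222

Answer: distosrsjietos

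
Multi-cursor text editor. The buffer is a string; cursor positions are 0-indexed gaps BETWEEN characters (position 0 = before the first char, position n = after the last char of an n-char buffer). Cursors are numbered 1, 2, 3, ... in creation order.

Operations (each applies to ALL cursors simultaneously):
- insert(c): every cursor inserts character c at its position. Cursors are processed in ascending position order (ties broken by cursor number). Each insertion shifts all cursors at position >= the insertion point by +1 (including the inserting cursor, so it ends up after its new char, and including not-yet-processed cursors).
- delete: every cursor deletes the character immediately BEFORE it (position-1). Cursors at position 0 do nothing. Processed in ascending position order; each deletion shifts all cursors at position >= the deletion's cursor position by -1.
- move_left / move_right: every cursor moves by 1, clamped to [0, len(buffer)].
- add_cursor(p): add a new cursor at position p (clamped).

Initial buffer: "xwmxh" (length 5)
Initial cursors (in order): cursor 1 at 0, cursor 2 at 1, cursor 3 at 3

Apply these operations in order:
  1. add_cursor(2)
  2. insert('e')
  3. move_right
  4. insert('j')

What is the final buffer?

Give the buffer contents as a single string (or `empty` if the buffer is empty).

Answer: exjewjemjexjh

Derivation:
After op 1 (add_cursor(2)): buffer="xwmxh" (len 5), cursors c1@0 c2@1 c4@2 c3@3, authorship .....
After op 2 (insert('e')): buffer="exewemexh" (len 9), cursors c1@1 c2@3 c4@5 c3@7, authorship 1.2.4.3..
After op 3 (move_right): buffer="exewemexh" (len 9), cursors c1@2 c2@4 c4@6 c3@8, authorship 1.2.4.3..
After op 4 (insert('j')): buffer="exjewjemjexjh" (len 13), cursors c1@3 c2@6 c4@9 c3@12, authorship 1.12.24.43.3.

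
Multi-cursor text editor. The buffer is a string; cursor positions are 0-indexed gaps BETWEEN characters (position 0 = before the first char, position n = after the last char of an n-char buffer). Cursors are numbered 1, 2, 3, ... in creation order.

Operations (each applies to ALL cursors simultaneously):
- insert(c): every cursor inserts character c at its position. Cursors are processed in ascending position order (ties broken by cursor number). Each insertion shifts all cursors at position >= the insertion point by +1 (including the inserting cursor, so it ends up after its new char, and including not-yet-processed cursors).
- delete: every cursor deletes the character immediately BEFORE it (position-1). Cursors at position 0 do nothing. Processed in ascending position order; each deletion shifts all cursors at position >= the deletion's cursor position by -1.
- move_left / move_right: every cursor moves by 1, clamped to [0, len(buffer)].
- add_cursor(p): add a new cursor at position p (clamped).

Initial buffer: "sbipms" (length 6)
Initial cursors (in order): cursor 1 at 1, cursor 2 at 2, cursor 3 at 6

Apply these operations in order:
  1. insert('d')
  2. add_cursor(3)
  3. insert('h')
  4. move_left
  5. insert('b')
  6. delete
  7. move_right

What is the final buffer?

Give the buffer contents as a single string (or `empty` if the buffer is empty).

After op 1 (insert('d')): buffer="sdbdipmsd" (len 9), cursors c1@2 c2@4 c3@9, authorship .1.2....3
After op 2 (add_cursor(3)): buffer="sdbdipmsd" (len 9), cursors c1@2 c4@3 c2@4 c3@9, authorship .1.2....3
After op 3 (insert('h')): buffer="sdhbhdhipmsdh" (len 13), cursors c1@3 c4@5 c2@7 c3@13, authorship .11.422....33
After op 4 (move_left): buffer="sdhbhdhipmsdh" (len 13), cursors c1@2 c4@4 c2@6 c3@12, authorship .11.422....33
After op 5 (insert('b')): buffer="sdbhbbhdbhipmsdbh" (len 17), cursors c1@3 c4@6 c2@9 c3@16, authorship .111.44222....333
After op 6 (delete): buffer="sdhbhdhipmsdh" (len 13), cursors c1@2 c4@4 c2@6 c3@12, authorship .11.422....33
After op 7 (move_right): buffer="sdhbhdhipmsdh" (len 13), cursors c1@3 c4@5 c2@7 c3@13, authorship .11.422....33

Answer: sdhbhdhipmsdh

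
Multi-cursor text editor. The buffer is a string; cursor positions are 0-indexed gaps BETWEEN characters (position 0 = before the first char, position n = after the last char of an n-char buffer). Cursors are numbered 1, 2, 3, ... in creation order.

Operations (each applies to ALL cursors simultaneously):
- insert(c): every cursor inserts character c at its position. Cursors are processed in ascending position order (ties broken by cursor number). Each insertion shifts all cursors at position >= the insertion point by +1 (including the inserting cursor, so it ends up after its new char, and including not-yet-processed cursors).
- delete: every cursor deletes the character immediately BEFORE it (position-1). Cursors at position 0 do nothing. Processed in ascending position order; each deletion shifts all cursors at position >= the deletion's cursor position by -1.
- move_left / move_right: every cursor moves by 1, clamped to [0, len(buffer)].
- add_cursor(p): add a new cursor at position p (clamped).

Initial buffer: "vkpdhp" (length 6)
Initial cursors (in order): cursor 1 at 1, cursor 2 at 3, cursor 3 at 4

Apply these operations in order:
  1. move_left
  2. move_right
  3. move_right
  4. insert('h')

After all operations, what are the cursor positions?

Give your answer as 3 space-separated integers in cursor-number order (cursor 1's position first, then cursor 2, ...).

Answer: 3 6 8

Derivation:
After op 1 (move_left): buffer="vkpdhp" (len 6), cursors c1@0 c2@2 c3@3, authorship ......
After op 2 (move_right): buffer="vkpdhp" (len 6), cursors c1@1 c2@3 c3@4, authorship ......
After op 3 (move_right): buffer="vkpdhp" (len 6), cursors c1@2 c2@4 c3@5, authorship ......
After op 4 (insert('h')): buffer="vkhpdhhhp" (len 9), cursors c1@3 c2@6 c3@8, authorship ..1..2.3.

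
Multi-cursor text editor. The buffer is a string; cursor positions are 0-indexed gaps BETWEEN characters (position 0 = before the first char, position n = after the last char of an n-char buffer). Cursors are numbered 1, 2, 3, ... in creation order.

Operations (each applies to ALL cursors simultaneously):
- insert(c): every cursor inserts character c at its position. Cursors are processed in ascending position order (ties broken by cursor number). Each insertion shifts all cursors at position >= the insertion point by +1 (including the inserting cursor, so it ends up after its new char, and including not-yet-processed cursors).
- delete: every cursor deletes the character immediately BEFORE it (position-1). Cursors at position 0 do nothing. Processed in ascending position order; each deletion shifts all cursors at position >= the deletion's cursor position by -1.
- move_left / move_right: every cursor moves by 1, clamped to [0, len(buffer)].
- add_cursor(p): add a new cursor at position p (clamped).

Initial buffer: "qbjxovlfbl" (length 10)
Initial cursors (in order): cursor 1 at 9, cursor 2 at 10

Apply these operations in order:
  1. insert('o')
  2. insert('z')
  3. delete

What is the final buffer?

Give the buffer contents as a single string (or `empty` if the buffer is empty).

Answer: qbjxovlfbolo

Derivation:
After op 1 (insert('o')): buffer="qbjxovlfbolo" (len 12), cursors c1@10 c2@12, authorship .........1.2
After op 2 (insert('z')): buffer="qbjxovlfbozloz" (len 14), cursors c1@11 c2@14, authorship .........11.22
After op 3 (delete): buffer="qbjxovlfbolo" (len 12), cursors c1@10 c2@12, authorship .........1.2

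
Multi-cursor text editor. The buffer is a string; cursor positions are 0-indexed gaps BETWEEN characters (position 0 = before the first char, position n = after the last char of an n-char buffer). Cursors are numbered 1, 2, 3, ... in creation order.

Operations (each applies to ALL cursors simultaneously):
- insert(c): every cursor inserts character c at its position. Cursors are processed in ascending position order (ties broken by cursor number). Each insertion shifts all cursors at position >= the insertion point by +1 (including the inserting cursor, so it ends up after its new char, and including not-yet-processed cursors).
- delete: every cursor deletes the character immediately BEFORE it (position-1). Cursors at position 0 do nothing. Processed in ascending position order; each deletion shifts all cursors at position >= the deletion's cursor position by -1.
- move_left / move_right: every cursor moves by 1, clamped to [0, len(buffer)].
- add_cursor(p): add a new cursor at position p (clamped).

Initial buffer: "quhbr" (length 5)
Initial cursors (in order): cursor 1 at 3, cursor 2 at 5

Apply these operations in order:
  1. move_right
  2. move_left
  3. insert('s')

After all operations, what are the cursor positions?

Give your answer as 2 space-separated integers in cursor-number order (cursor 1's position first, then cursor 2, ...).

After op 1 (move_right): buffer="quhbr" (len 5), cursors c1@4 c2@5, authorship .....
After op 2 (move_left): buffer="quhbr" (len 5), cursors c1@3 c2@4, authorship .....
After op 3 (insert('s')): buffer="quhsbsr" (len 7), cursors c1@4 c2@6, authorship ...1.2.

Answer: 4 6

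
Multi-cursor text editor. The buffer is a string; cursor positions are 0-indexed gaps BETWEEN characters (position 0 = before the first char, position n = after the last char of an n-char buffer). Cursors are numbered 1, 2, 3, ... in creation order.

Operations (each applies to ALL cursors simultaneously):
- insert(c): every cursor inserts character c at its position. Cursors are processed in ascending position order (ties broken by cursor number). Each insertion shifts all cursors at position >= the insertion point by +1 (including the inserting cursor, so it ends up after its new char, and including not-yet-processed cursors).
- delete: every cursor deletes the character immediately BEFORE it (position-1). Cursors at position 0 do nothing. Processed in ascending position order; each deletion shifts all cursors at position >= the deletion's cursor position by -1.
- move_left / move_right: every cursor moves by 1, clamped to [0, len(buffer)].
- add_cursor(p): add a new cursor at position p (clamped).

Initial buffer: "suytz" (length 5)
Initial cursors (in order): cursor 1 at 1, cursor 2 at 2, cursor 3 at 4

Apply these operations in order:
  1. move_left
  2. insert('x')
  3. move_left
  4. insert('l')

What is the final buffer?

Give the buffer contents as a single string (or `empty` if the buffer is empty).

Answer: lxslxuylxtz

Derivation:
After op 1 (move_left): buffer="suytz" (len 5), cursors c1@0 c2@1 c3@3, authorship .....
After op 2 (insert('x')): buffer="xsxuyxtz" (len 8), cursors c1@1 c2@3 c3@6, authorship 1.2..3..
After op 3 (move_left): buffer="xsxuyxtz" (len 8), cursors c1@0 c2@2 c3@5, authorship 1.2..3..
After op 4 (insert('l')): buffer="lxslxuylxtz" (len 11), cursors c1@1 c2@4 c3@8, authorship 11.22..33..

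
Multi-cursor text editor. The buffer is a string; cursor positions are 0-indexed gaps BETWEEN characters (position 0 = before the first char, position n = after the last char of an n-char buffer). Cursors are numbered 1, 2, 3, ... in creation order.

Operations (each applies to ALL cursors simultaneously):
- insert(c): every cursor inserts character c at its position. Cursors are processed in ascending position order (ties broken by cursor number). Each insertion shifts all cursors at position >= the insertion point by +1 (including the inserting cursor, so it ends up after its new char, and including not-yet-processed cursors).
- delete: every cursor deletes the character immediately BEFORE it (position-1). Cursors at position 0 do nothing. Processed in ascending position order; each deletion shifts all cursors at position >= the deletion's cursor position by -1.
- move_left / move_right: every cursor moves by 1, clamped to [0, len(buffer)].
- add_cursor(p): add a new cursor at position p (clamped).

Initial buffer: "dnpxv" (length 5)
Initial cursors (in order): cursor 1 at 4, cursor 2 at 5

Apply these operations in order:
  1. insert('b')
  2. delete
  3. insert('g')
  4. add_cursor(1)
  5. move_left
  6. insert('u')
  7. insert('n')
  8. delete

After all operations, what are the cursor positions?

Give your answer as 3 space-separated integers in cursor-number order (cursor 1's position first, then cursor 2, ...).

After op 1 (insert('b')): buffer="dnpxbvb" (len 7), cursors c1@5 c2@7, authorship ....1.2
After op 2 (delete): buffer="dnpxv" (len 5), cursors c1@4 c2@5, authorship .....
After op 3 (insert('g')): buffer="dnpxgvg" (len 7), cursors c1@5 c2@7, authorship ....1.2
After op 4 (add_cursor(1)): buffer="dnpxgvg" (len 7), cursors c3@1 c1@5 c2@7, authorship ....1.2
After op 5 (move_left): buffer="dnpxgvg" (len 7), cursors c3@0 c1@4 c2@6, authorship ....1.2
After op 6 (insert('u')): buffer="udnpxugvug" (len 10), cursors c3@1 c1@6 c2@9, authorship 3....11.22
After op 7 (insert('n')): buffer="undnpxungvung" (len 13), cursors c3@2 c1@8 c2@12, authorship 33....111.222
After op 8 (delete): buffer="udnpxugvug" (len 10), cursors c3@1 c1@6 c2@9, authorship 3....11.22

Answer: 6 9 1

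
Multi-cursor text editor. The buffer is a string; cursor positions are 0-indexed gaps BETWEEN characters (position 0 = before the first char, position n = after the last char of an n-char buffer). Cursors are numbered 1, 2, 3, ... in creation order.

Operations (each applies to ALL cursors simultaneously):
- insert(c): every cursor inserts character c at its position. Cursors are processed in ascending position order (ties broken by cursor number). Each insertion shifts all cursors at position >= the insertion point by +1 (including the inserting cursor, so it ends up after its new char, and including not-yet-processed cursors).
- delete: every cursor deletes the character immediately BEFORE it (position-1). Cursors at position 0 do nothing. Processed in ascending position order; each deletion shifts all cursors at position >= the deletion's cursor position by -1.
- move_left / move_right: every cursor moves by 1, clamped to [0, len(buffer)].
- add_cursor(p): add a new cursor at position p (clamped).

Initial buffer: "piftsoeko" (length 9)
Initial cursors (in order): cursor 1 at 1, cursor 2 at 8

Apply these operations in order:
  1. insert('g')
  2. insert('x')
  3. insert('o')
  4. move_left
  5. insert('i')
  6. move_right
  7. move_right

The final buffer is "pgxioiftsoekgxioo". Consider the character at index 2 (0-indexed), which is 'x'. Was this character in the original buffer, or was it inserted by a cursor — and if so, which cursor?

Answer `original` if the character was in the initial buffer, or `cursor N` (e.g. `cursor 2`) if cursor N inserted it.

After op 1 (insert('g')): buffer="pgiftsoekgo" (len 11), cursors c1@2 c2@10, authorship .1.......2.
After op 2 (insert('x')): buffer="pgxiftsoekgxo" (len 13), cursors c1@3 c2@12, authorship .11.......22.
After op 3 (insert('o')): buffer="pgxoiftsoekgxoo" (len 15), cursors c1@4 c2@14, authorship .111.......222.
After op 4 (move_left): buffer="pgxoiftsoekgxoo" (len 15), cursors c1@3 c2@13, authorship .111.......222.
After op 5 (insert('i')): buffer="pgxioiftsoekgxioo" (len 17), cursors c1@4 c2@15, authorship .1111.......2222.
After op 6 (move_right): buffer="pgxioiftsoekgxioo" (len 17), cursors c1@5 c2@16, authorship .1111.......2222.
After op 7 (move_right): buffer="pgxioiftsoekgxioo" (len 17), cursors c1@6 c2@17, authorship .1111.......2222.
Authorship (.=original, N=cursor N): . 1 1 1 1 . . . . . . . 2 2 2 2 .
Index 2: author = 1

Answer: cursor 1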